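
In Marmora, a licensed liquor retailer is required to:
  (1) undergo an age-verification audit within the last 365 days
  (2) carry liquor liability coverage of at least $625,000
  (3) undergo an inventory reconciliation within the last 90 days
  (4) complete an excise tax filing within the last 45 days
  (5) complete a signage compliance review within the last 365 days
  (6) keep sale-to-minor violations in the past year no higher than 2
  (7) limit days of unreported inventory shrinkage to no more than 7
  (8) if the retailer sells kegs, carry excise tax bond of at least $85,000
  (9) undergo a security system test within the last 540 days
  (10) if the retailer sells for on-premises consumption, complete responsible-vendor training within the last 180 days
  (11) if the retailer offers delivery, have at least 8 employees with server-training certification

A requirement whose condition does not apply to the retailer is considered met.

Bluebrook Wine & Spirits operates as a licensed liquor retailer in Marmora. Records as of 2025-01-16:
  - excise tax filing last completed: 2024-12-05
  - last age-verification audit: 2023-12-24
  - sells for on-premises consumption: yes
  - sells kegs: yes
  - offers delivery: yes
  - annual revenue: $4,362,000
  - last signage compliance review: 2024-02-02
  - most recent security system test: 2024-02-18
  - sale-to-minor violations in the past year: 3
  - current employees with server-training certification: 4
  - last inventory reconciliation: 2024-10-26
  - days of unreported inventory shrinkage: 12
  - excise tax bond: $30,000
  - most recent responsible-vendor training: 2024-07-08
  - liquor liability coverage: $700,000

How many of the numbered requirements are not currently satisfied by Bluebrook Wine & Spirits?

1. age-verification audit 389 days ago vs limit 365 → not met
2. liquor liability coverage $700,000 ≥ $625,000 → met
3. inventory reconciliation 82 days ago vs limit 90 → met
4. excise tax filing 42 days ago vs limit 45 → met
5. signage compliance review 349 days ago vs limit 365 → met
6. sale-to-minor violations in the past year 3 > 2 → not met
7. days of unreported inventory shrinkage 12 > 7 → not met
8. condition 'sells kegs' holds; excise tax bond $30,000 < $85,000 → not met
9. security system test 333 days ago vs limit 540 → met
10. condition 'sells for on-premises consumption' holds; responsible-vendor training 192 days ago vs limit 180 → not met
11. condition 'offers delivery' holds; employees with server-training certification 4 < 8 → not met
Not met: 6 of 11

6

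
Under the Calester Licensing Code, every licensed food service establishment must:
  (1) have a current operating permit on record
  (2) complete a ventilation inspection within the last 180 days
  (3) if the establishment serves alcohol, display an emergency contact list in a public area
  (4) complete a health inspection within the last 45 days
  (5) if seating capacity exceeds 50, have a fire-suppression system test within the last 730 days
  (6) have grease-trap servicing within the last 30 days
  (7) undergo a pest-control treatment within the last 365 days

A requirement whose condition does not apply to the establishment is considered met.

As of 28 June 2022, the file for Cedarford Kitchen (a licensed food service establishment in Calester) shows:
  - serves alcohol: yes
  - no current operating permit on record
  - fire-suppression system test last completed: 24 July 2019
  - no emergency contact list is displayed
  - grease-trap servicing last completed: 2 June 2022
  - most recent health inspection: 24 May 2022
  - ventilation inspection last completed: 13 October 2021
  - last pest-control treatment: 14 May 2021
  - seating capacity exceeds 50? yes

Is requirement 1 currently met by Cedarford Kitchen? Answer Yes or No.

1. current operating permit absent → not met

No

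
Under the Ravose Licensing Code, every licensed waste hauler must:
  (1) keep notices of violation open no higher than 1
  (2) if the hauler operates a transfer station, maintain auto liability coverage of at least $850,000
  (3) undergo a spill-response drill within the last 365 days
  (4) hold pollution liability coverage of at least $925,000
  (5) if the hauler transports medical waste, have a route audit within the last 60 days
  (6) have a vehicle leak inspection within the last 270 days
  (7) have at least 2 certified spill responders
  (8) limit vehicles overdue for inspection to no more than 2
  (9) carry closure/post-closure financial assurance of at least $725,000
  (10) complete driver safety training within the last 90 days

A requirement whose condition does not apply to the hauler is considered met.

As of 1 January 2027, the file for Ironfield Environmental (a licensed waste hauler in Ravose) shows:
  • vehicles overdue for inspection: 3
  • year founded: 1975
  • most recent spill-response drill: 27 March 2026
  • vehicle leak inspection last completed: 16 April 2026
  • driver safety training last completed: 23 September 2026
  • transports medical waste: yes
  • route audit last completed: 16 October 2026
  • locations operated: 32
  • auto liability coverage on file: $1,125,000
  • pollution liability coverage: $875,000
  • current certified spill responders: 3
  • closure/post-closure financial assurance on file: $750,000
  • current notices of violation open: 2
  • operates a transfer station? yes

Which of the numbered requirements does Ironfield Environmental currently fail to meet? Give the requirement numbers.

1, 4, 5, 8, 10

1. notices of violation open 2 > 1 → not met
2. condition 'operates a transfer station' holds; auto liability coverage $1,125,000 ≥ $850,000 → met
3. spill-response drill 280 days ago vs limit 365 → met
4. pollution liability coverage $875,000 < $925,000 → not met
5. condition 'transports medical waste' holds; route audit 77 days ago vs limit 60 → not met
6. vehicle leak inspection 260 days ago vs limit 270 → met
7. certified spill responders 3 ≥ 2 → met
8. vehicles overdue for inspection 3 > 2 → not met
9. closure/post-closure financial assurance $750,000 ≥ $725,000 → met
10. driver safety training 100 days ago vs limit 90 → not met
Not met: 1, 4, 5, 8, 10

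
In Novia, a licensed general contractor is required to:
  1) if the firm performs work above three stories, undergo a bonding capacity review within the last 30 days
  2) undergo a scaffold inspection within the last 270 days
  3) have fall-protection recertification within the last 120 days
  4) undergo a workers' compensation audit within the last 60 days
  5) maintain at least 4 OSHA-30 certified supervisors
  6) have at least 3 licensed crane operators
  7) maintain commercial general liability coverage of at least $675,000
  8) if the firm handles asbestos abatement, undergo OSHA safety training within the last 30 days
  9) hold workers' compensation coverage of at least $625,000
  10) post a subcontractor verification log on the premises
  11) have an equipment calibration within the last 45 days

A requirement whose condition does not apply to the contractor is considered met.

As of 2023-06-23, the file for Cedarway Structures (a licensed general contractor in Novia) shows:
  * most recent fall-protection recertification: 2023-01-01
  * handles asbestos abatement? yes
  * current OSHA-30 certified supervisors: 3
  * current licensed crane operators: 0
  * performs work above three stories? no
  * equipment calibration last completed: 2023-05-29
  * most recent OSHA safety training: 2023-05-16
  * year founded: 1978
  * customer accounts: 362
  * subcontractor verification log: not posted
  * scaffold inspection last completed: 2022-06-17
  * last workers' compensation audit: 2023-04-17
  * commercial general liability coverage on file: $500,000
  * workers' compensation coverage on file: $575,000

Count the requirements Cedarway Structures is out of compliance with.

1. condition 'performs work above three stories' does not hold → requirement n/a → met
2. scaffold inspection 371 days ago vs limit 270 → not met
3. fall-protection recertification 173 days ago vs limit 120 → not met
4. workers' compensation audit 67 days ago vs limit 60 → not met
5. OSHA-30 certified supervisors 3 < 4 → not met
6. licensed crane operators 0 < 3 → not met
7. commercial general liability coverage $500,000 < $675,000 → not met
8. condition 'handles asbestos abatement' holds; OSHA safety training 38 days ago vs limit 30 → not met
9. workers' compensation coverage $575,000 < $625,000 → not met
10. subcontractor verification log absent → not met
11. equipment calibration 25 days ago vs limit 45 → met
Not met: 9 of 11

9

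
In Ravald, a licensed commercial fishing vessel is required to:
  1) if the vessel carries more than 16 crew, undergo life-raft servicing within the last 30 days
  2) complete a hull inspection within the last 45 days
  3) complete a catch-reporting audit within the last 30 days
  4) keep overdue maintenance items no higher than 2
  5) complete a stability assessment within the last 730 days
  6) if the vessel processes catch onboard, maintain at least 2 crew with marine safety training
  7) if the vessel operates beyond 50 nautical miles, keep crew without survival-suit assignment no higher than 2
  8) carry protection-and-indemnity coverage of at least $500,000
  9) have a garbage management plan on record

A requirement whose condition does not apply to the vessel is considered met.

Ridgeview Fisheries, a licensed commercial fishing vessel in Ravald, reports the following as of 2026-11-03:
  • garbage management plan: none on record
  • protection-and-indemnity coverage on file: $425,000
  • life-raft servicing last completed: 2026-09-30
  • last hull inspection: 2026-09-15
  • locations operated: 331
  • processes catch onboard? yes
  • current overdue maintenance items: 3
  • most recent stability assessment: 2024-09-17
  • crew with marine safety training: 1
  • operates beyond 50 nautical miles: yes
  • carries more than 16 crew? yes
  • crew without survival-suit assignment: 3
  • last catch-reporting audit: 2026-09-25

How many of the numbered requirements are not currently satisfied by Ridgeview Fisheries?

9

1. condition 'carries more than 16 crew' holds; life-raft servicing 34 days ago vs limit 30 → not met
2. hull inspection 49 days ago vs limit 45 → not met
3. catch-reporting audit 39 days ago vs limit 30 → not met
4. overdue maintenance items 3 > 2 → not met
5. stability assessment 777 days ago vs limit 730 → not met
6. condition 'processes catch onboard' holds; crew with marine safety training 1 < 2 → not met
7. condition 'operates beyond 50 nautical miles' holds; crew without survival-suit assignment 3 > 2 → not met
8. protection-and-indemnity coverage $425,000 < $500,000 → not met
9. garbage management plan absent → not met
Not met: 9 of 9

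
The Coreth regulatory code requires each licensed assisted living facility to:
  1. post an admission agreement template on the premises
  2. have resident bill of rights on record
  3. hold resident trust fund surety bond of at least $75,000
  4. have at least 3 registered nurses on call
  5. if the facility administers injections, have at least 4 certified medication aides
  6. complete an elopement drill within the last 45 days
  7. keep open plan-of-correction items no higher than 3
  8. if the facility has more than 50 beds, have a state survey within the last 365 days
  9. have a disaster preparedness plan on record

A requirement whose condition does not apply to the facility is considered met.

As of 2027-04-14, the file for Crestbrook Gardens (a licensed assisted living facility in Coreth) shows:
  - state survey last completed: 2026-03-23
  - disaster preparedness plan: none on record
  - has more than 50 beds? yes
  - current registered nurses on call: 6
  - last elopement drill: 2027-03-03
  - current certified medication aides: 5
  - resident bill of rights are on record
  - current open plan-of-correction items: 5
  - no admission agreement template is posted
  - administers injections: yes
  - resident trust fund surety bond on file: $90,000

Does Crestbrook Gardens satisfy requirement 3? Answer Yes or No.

Yes

3. resident trust fund surety bond $90,000 ≥ $75,000 → met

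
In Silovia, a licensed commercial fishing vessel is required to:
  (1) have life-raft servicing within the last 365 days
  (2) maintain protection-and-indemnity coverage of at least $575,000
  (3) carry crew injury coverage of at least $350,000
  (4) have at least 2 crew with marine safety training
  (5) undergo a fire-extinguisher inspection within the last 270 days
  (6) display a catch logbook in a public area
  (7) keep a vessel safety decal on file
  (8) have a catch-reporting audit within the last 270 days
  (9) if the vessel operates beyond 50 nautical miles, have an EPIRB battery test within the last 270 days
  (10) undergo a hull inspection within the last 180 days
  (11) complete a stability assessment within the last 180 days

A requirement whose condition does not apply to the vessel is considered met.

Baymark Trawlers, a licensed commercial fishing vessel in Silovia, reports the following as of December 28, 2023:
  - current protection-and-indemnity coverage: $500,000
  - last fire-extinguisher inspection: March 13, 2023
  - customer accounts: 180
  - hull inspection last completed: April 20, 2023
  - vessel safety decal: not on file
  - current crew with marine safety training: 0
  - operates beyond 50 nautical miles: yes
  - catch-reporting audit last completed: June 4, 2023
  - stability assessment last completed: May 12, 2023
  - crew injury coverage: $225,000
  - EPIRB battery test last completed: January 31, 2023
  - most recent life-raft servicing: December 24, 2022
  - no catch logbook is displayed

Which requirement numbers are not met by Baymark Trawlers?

1. life-raft servicing 369 days ago vs limit 365 → not met
2. protection-and-indemnity coverage $500,000 < $575,000 → not met
3. crew injury coverage $225,000 < $350,000 → not met
4. crew with marine safety training 0 < 2 → not met
5. fire-extinguisher inspection 290 days ago vs limit 270 → not met
6. catch logbook absent → not met
7. vessel safety decal absent → not met
8. catch-reporting audit 207 days ago vs limit 270 → met
9. condition 'operates beyond 50 nautical miles' holds; EPIRB battery test 331 days ago vs limit 270 → not met
10. hull inspection 252 days ago vs limit 180 → not met
11. stability assessment 230 days ago vs limit 180 → not met
Not met: 1, 2, 3, 4, 5, 6, 7, 9, 10, 11

1, 2, 3, 4, 5, 6, 7, 9, 10, 11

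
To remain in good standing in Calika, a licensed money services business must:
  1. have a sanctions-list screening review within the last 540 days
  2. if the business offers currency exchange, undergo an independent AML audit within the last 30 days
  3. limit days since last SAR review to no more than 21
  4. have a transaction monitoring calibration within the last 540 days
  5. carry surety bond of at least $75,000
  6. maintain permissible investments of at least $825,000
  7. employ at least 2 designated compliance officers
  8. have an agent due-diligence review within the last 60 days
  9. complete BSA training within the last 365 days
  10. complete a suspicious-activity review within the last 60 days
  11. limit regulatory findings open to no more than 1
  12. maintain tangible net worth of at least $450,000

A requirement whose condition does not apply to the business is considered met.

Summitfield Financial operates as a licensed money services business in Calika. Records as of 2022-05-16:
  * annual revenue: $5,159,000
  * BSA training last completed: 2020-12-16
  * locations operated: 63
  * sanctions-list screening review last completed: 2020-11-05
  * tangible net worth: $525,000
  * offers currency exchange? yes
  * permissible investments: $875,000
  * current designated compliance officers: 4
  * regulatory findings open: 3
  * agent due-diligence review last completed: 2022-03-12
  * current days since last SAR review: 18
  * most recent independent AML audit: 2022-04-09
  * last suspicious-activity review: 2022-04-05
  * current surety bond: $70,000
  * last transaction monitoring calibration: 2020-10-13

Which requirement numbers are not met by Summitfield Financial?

1. sanctions-list screening review 557 days ago vs limit 540 → not met
2. condition 'offers currency exchange' holds; independent AML audit 37 days ago vs limit 30 → not met
3. days since last SAR review 18 ≤ 21 → met
4. transaction monitoring calibration 580 days ago vs limit 540 → not met
5. surety bond $70,000 < $75,000 → not met
6. permissible investments $875,000 ≥ $825,000 → met
7. designated compliance officers 4 ≥ 2 → met
8. agent due-diligence review 65 days ago vs limit 60 → not met
9. BSA training 516 days ago vs limit 365 → not met
10. suspicious-activity review 41 days ago vs limit 60 → met
11. regulatory findings open 3 > 1 → not met
12. tangible net worth $525,000 ≥ $450,000 → met
Not met: 1, 2, 4, 5, 8, 9, 11

1, 2, 4, 5, 8, 9, 11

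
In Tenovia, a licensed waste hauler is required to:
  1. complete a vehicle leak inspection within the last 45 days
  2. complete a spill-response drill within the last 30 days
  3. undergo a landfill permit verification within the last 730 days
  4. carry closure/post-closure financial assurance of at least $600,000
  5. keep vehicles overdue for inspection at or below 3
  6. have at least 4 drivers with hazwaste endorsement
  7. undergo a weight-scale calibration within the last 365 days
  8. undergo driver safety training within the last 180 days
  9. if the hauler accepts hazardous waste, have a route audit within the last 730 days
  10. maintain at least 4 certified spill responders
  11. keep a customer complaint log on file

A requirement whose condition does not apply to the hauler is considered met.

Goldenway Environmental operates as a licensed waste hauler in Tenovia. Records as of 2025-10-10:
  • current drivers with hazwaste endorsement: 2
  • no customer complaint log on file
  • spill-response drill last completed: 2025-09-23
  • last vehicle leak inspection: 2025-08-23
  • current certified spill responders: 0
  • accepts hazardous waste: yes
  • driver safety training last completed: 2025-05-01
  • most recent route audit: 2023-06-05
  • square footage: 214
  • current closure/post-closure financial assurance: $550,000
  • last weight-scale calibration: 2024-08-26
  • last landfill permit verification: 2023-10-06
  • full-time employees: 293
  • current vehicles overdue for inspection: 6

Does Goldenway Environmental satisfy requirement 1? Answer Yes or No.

1. vehicle leak inspection 48 days ago vs limit 45 → not met

No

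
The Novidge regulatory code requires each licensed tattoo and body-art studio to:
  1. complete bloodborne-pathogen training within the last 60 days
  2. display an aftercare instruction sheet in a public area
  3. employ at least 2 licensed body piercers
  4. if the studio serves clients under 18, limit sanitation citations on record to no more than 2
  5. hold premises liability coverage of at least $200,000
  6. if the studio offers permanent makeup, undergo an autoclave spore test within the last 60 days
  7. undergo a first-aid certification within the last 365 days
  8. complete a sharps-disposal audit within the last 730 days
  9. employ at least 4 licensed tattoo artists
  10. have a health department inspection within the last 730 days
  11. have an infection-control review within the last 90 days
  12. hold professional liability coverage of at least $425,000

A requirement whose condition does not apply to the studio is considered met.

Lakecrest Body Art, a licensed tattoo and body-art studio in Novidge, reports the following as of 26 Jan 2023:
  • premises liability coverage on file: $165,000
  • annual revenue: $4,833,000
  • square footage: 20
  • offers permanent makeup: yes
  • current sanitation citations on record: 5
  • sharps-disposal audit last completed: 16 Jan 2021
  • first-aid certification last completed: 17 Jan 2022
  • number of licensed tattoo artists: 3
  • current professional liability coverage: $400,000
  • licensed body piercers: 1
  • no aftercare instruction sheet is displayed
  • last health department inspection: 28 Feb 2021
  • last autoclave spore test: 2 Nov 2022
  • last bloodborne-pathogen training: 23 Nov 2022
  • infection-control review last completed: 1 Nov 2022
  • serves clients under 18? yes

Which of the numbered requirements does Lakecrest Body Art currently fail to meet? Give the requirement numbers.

1. bloodborne-pathogen training 64 days ago vs limit 60 → not met
2. aftercare instruction sheet absent → not met
3. licensed body piercers 1 < 2 → not met
4. condition 'serves clients under 18' holds; sanitation citations on record 5 > 2 → not met
5. premises liability coverage $165,000 < $200,000 → not met
6. condition 'offers permanent makeup' holds; autoclave spore test 85 days ago vs limit 60 → not met
7. first-aid certification 374 days ago vs limit 365 → not met
8. sharps-disposal audit 740 days ago vs limit 730 → not met
9. licensed tattoo artists 3 < 4 → not met
10. health department inspection 697 days ago vs limit 730 → met
11. infection-control review 86 days ago vs limit 90 → met
12. professional liability coverage $400,000 < $425,000 → not met
Not met: 1, 2, 3, 4, 5, 6, 7, 8, 9, 12

1, 2, 3, 4, 5, 6, 7, 8, 9, 12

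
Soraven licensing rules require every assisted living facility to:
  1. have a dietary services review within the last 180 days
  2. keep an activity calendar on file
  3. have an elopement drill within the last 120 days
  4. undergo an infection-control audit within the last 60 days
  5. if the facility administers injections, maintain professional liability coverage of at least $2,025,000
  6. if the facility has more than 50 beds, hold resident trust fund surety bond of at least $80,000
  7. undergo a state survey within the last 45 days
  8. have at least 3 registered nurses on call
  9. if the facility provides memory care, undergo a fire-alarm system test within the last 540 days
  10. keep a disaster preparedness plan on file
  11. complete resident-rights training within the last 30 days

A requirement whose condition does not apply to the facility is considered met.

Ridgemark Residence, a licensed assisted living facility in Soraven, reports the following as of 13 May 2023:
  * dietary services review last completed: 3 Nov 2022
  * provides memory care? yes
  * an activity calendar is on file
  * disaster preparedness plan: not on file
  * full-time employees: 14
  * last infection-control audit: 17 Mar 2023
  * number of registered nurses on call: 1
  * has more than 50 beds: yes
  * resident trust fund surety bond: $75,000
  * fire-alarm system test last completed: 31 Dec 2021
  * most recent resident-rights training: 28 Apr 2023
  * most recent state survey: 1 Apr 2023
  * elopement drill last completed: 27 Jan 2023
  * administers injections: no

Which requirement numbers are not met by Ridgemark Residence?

1. dietary services review 191 days ago vs limit 180 → not met
2. activity calendar present → met
3. elopement drill 106 days ago vs limit 120 → met
4. infection-control audit 57 days ago vs limit 60 → met
5. condition 'administers injections' does not hold → requirement n/a → met
6. condition 'has more than 50 beds' holds; resident trust fund surety bond $75,000 < $80,000 → not met
7. state survey 42 days ago vs limit 45 → met
8. registered nurses on call 1 < 3 → not met
9. condition 'provides memory care' holds; fire-alarm system test 498 days ago vs limit 540 → met
10. disaster preparedness plan absent → not met
11. resident-rights training 15 days ago vs limit 30 → met
Not met: 1, 6, 8, 10

1, 6, 8, 10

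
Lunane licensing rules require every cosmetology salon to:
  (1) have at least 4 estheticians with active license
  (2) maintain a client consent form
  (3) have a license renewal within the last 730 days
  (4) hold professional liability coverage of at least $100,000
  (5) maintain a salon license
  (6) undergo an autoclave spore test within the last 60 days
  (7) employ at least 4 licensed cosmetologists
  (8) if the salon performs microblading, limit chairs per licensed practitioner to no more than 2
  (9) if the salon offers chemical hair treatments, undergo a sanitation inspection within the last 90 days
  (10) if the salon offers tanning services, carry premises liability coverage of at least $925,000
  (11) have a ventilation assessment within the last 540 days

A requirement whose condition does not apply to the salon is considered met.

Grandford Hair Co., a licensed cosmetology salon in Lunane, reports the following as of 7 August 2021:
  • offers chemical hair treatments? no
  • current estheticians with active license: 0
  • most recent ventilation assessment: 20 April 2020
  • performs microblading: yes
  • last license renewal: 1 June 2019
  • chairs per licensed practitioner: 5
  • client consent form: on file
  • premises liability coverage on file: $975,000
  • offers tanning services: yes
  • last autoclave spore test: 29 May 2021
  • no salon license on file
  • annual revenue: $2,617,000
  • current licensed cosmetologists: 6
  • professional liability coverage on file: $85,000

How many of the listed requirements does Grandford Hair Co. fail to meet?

1. estheticians with active license 0 < 4 → not met
2. client consent form present → met
3. license renewal 798 days ago vs limit 730 → not met
4. professional liability coverage $85,000 < $100,000 → not met
5. salon license absent → not met
6. autoclave spore test 70 days ago vs limit 60 → not met
7. licensed cosmetologists 6 ≥ 4 → met
8. condition 'performs microblading' holds; chairs per licensed practitioner 5 > 2 → not met
9. condition 'offers chemical hair treatments' does not hold → requirement n/a → met
10. condition 'offers tanning services' holds; premises liability coverage $975,000 ≥ $925,000 → met
11. ventilation assessment 474 days ago vs limit 540 → met
Not met: 6 of 11

6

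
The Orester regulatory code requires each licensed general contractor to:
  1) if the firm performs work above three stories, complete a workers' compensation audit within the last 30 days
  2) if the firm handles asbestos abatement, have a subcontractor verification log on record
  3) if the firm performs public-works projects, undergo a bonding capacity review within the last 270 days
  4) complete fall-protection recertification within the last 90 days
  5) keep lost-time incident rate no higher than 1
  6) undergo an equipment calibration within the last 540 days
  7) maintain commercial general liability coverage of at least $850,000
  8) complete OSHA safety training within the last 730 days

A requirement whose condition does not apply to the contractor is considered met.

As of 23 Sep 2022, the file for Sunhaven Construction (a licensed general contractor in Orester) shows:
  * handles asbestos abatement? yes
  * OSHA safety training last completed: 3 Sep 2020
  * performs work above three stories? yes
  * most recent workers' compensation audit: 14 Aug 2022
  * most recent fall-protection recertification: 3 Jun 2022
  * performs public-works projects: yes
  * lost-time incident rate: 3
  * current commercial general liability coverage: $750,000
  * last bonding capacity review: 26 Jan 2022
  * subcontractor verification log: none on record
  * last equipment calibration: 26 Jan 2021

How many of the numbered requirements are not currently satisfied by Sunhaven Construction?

7

1. condition 'performs work above three stories' holds; workers' compensation audit 40 days ago vs limit 30 → not met
2. condition 'handles asbestos abatement' holds; subcontractor verification log absent → not met
3. condition 'performs public-works projects' holds; bonding capacity review 240 days ago vs limit 270 → met
4. fall-protection recertification 112 days ago vs limit 90 → not met
5. lost-time incident rate 3 > 1 → not met
6. equipment calibration 605 days ago vs limit 540 → not met
7. commercial general liability coverage $750,000 < $850,000 → not met
8. OSHA safety training 750 days ago vs limit 730 → not met
Not met: 7 of 8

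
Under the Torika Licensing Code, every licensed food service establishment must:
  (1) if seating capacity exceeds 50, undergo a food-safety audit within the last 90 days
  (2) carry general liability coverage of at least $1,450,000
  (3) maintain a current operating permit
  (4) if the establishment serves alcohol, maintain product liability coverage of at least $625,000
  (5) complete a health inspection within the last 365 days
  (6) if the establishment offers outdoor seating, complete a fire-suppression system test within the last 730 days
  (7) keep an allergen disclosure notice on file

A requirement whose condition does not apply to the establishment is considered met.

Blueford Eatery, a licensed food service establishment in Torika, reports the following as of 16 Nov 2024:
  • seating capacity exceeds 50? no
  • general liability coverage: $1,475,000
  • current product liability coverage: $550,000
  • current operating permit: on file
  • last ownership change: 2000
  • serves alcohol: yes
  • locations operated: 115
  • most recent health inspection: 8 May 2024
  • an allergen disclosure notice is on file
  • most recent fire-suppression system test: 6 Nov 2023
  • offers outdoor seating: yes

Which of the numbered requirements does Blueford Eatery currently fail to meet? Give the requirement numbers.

1. condition 'seating capacity exceeds 50' does not hold → requirement n/a → met
2. general liability coverage $1,475,000 ≥ $1,450,000 → met
3. current operating permit present → met
4. condition 'serves alcohol' holds; product liability coverage $550,000 < $625,000 → not met
5. health inspection 192 days ago vs limit 365 → met
6. condition 'offers outdoor seating' holds; fire-suppression system test 376 days ago vs limit 730 → met
7. allergen disclosure notice present → met
Not met: 4

4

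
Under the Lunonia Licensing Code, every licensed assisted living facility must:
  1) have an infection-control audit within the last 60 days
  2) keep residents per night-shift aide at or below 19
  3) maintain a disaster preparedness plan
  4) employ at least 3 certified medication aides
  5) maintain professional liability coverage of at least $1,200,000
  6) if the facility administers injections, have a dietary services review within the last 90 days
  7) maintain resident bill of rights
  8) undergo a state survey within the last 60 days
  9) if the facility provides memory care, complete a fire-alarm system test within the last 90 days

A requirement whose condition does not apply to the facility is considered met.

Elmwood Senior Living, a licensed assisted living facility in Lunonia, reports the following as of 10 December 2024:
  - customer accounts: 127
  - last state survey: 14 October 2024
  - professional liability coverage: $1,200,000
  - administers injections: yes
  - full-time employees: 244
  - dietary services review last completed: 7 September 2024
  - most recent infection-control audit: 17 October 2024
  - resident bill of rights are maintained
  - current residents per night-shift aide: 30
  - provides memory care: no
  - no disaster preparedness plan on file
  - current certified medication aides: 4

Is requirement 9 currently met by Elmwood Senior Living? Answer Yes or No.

Yes

9. condition 'provides memory care' does not hold → requirement n/a → met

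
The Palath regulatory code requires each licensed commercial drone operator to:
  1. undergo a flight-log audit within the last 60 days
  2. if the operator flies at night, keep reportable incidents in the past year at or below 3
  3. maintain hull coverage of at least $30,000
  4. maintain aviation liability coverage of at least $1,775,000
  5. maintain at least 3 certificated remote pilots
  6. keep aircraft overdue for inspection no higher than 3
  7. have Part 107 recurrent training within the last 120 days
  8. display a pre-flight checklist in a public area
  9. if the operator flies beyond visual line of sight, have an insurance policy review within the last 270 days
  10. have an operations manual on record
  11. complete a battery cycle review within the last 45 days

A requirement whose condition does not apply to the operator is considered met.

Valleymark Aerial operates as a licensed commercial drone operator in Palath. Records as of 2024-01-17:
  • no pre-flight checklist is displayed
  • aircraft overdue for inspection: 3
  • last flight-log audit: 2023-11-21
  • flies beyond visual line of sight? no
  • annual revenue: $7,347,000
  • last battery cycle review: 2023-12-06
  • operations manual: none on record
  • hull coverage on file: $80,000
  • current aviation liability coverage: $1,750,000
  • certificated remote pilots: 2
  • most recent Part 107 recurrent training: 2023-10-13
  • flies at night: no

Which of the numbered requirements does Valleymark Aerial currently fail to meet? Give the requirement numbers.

1. flight-log audit 57 days ago vs limit 60 → met
2. condition 'flies at night' does not hold → requirement n/a → met
3. hull coverage $80,000 ≥ $30,000 → met
4. aviation liability coverage $1,750,000 < $1,775,000 → not met
5. certificated remote pilots 2 < 3 → not met
6. aircraft overdue for inspection 3 ≤ 3 → met
7. Part 107 recurrent training 96 days ago vs limit 120 → met
8. pre-flight checklist absent → not met
9. condition 'flies beyond visual line of sight' does not hold → requirement n/a → met
10. operations manual absent → not met
11. battery cycle review 42 days ago vs limit 45 → met
Not met: 4, 5, 8, 10

4, 5, 8, 10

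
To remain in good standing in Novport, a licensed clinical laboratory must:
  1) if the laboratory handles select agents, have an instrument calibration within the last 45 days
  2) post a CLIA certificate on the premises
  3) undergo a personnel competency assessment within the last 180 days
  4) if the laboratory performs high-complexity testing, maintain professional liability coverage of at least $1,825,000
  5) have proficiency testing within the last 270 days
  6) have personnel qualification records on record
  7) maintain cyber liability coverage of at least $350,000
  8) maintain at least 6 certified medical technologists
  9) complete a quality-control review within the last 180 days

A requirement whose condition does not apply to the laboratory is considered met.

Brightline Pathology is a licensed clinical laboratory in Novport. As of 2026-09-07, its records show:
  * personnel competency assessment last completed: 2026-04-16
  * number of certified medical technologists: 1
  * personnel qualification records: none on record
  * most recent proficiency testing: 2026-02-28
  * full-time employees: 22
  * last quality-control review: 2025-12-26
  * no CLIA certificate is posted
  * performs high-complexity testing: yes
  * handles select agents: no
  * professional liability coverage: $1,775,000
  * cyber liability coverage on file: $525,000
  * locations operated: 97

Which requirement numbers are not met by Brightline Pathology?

1. condition 'handles select agents' does not hold → requirement n/a → met
2. CLIA certificate absent → not met
3. personnel competency assessment 144 days ago vs limit 180 → met
4. condition 'performs high-complexity testing' holds; professional liability coverage $1,775,000 < $1,825,000 → not met
5. proficiency testing 191 days ago vs limit 270 → met
6. personnel qualification records absent → not met
7. cyber liability coverage $525,000 ≥ $350,000 → met
8. certified medical technologists 1 < 6 → not met
9. quality-control review 255 days ago vs limit 180 → not met
Not met: 2, 4, 6, 8, 9

2, 4, 6, 8, 9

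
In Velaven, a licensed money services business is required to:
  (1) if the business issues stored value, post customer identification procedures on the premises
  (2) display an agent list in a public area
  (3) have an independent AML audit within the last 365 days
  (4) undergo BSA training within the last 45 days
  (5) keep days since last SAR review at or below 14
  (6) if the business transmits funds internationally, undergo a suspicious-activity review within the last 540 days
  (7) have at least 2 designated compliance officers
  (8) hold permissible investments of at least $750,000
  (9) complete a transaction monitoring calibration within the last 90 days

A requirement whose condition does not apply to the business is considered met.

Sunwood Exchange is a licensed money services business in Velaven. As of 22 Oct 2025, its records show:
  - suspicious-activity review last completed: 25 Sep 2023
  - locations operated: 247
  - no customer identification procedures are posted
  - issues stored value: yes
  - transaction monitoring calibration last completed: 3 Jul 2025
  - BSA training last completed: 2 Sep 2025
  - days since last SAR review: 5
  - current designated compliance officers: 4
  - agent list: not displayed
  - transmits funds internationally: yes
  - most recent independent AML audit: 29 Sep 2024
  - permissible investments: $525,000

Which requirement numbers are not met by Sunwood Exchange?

1. condition 'issues stored value' holds; customer identification procedures absent → not met
2. agent list absent → not met
3. independent AML audit 388 days ago vs limit 365 → not met
4. BSA training 50 days ago vs limit 45 → not met
5. days since last SAR review 5 ≤ 14 → met
6. condition 'transmits funds internationally' holds; suspicious-activity review 758 days ago vs limit 540 → not met
7. designated compliance officers 4 ≥ 2 → met
8. permissible investments $525,000 < $750,000 → not met
9. transaction monitoring calibration 111 days ago vs limit 90 → not met
Not met: 1, 2, 3, 4, 6, 8, 9

1, 2, 3, 4, 6, 8, 9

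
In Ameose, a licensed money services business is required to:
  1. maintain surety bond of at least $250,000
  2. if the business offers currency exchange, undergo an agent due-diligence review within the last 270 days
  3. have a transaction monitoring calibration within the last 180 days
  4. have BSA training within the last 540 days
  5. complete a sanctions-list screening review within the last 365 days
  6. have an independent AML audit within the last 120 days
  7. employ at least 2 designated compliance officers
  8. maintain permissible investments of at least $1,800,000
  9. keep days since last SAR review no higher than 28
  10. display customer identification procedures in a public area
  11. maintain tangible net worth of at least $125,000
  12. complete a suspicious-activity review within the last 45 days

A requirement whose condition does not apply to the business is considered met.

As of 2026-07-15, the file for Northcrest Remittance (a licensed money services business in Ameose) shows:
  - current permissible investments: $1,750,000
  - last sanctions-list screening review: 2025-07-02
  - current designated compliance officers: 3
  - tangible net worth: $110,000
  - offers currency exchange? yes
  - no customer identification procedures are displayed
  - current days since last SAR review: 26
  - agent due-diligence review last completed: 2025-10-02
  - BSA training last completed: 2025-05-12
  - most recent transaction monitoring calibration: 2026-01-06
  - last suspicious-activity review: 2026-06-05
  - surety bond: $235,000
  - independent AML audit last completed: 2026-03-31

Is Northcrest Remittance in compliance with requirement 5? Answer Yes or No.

No

5. sanctions-list screening review 378 days ago vs limit 365 → not met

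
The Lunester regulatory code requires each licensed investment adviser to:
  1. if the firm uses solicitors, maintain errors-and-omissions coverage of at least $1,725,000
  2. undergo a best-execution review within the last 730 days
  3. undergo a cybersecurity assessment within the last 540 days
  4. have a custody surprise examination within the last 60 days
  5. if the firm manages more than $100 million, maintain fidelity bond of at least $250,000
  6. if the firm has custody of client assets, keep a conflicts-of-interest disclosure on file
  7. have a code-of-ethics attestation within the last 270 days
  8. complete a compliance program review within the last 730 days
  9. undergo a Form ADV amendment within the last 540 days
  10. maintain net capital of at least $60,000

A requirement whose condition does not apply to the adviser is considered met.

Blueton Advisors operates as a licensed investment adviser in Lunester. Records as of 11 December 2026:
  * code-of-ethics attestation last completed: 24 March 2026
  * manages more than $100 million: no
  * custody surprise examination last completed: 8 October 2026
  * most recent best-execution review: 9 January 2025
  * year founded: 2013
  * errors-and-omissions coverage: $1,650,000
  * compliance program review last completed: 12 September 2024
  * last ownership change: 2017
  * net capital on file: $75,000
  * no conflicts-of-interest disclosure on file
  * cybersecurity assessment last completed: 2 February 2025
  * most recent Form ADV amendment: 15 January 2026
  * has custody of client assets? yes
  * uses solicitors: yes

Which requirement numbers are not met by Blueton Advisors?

1, 3, 4, 6, 8

1. condition 'uses solicitors' holds; errors-and-omissions coverage $1,650,000 < $1,725,000 → not met
2. best-execution review 701 days ago vs limit 730 → met
3. cybersecurity assessment 677 days ago vs limit 540 → not met
4. custody surprise examination 64 days ago vs limit 60 → not met
5. condition 'manages more than $100 million' does not hold → requirement n/a → met
6. condition 'has custody of client assets' holds; conflicts-of-interest disclosure absent → not met
7. code-of-ethics attestation 262 days ago vs limit 270 → met
8. compliance program review 820 days ago vs limit 730 → not met
9. Form ADV amendment 330 days ago vs limit 540 → met
10. net capital $75,000 ≥ $60,000 → met
Not met: 1, 3, 4, 6, 8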